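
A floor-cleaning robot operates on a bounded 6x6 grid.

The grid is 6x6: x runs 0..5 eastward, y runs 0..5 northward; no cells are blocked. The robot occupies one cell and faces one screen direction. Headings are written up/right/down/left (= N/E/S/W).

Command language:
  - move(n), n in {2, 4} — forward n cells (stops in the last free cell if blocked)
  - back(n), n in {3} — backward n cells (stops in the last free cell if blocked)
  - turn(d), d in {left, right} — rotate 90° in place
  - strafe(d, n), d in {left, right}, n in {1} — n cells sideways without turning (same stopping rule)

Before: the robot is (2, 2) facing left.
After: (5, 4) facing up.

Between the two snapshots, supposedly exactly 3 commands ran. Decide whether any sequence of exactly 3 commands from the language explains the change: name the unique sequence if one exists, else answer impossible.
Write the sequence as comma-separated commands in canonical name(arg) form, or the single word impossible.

key: running move(2) before back(3) would end elsewhere — order is forced
begin: (2, 2) facing left
[1] after back(3): (5, 2) facing left
[2] after turn(right): (5, 2) facing up
[3] after move(2): (5, 4) facing up
all 343 alternatives checked — unique.

back(3), turn(right), move(2)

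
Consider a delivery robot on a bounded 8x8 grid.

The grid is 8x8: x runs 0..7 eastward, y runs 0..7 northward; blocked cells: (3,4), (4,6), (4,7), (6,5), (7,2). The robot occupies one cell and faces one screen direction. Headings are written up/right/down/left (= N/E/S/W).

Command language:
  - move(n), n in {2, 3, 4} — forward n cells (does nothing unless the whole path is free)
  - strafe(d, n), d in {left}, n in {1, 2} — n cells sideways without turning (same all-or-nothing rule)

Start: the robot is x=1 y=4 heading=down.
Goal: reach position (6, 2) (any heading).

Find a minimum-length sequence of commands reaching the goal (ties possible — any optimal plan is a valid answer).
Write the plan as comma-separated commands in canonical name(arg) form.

strafe(left, 1), move(2), strafe(left, 2), strafe(left, 2)

t0: x=1 y=4 heading=down
1. strafe(left, 1) → x=2 y=4 heading=down
2. move(2) → x=2 y=2 heading=down
3. strafe(left, 2) → x=4 y=2 heading=down
4. strafe(left, 2) → x=6 y=2 heading=down
shorter routes all fall short; 4 is best.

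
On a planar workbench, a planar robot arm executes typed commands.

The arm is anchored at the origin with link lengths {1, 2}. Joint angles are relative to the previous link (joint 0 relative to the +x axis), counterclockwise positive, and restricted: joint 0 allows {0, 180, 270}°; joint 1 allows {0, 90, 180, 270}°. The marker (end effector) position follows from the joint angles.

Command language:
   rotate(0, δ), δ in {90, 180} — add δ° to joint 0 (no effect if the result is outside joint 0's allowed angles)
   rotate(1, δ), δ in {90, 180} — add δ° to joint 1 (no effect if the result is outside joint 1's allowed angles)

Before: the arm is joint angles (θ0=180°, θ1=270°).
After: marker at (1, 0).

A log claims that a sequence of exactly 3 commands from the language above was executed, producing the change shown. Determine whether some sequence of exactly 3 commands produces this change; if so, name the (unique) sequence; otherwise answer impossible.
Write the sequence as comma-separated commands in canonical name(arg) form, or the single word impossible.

rotate(1, 90), rotate(1, 90), rotate(1, 90)

begin: joint angles (θ0=180°, θ1=270°)
[1] after rotate(1, 90): joint angles (θ0=180°, θ1=0°)
[2] after rotate(1, 90): joint angles (θ0=180°, θ1=90°)
[3] after rotate(1, 90): joint angles (θ0=180°, θ1=180°)
no rival 3-sequence matches.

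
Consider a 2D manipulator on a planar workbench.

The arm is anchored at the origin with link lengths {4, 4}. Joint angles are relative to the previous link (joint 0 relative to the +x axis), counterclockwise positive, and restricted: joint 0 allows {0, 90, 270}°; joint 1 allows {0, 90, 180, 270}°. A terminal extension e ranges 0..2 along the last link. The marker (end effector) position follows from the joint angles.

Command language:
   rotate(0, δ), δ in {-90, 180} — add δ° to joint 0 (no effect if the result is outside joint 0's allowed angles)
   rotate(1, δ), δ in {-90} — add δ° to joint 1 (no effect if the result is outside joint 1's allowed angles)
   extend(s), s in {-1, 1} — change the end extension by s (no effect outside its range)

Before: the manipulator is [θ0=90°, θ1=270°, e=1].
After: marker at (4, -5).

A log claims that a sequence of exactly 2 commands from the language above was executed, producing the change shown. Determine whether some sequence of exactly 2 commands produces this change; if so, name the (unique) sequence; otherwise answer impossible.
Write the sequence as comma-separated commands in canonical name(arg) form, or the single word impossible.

key: running rotate(0, 180) before rotate(0, -90) would end elsewhere — order is forced
from: [θ0=90°, θ1=270°, e=1]
1. rotate(0, -90) → [θ0=0°, θ1=270°, e=1]
2. rotate(0, 180) → [θ0=0°, θ1=270°, e=1]
all 25 alternatives checked — unique.

rotate(0, -90), rotate(0, 180)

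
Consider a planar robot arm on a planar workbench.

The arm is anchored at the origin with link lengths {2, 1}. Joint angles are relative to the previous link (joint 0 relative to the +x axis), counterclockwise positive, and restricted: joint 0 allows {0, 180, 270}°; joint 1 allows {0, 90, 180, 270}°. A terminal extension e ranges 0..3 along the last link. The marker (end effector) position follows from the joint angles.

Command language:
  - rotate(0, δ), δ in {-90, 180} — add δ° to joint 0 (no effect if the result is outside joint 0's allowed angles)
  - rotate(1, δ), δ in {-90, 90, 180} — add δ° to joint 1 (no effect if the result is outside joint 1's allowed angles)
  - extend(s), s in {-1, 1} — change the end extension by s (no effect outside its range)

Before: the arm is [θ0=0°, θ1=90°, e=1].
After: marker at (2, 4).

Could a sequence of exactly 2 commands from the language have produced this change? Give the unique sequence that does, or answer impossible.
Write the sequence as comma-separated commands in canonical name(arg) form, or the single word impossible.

from: [θ0=0°, θ1=90°, e=1]
1. extend(1) → [θ0=0°, θ1=90°, e=2]
2. extend(1) → [θ0=0°, θ1=90°, e=3]
no other 2-command option fits: unique.

extend(1), extend(1)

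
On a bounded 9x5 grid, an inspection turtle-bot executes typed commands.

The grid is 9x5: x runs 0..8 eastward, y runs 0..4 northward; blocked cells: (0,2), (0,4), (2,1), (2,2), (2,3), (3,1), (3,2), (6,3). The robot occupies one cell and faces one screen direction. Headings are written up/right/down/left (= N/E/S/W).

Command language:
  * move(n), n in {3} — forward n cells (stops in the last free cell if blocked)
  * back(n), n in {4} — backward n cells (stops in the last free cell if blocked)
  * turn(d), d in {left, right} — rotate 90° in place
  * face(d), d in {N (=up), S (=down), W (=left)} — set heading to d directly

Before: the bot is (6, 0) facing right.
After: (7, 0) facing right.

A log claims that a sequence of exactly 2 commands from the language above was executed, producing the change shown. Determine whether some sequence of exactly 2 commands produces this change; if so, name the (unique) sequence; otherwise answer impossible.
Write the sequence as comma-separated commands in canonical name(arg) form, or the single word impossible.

every 2-command combo misses the target.

impossible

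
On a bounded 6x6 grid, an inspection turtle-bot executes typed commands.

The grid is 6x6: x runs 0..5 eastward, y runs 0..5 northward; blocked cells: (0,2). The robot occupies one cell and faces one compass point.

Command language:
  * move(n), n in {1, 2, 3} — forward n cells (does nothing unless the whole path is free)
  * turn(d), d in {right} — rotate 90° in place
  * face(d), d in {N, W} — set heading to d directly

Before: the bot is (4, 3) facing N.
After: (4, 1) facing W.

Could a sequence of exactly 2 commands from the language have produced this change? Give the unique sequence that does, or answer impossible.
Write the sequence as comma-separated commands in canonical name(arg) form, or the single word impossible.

every 2-command combo misses the target.

impossible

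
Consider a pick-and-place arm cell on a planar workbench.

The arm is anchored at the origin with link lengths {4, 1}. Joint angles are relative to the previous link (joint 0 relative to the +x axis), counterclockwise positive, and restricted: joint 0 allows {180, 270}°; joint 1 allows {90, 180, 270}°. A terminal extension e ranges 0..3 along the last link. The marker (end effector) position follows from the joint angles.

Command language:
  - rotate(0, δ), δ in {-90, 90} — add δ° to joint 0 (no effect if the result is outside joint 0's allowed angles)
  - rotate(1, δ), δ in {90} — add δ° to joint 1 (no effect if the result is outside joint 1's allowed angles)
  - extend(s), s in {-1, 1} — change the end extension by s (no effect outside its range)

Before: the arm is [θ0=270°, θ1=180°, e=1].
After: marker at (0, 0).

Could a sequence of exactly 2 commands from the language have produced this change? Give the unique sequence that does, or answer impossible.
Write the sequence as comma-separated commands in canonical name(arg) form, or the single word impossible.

from: [θ0=270°, θ1=180°, e=1]
[1] after extend(1): [θ0=270°, θ1=180°, e=2]
[2] after extend(1): [θ0=270°, θ1=180°, e=3]
no rival 2-sequence matches.

extend(1), extend(1)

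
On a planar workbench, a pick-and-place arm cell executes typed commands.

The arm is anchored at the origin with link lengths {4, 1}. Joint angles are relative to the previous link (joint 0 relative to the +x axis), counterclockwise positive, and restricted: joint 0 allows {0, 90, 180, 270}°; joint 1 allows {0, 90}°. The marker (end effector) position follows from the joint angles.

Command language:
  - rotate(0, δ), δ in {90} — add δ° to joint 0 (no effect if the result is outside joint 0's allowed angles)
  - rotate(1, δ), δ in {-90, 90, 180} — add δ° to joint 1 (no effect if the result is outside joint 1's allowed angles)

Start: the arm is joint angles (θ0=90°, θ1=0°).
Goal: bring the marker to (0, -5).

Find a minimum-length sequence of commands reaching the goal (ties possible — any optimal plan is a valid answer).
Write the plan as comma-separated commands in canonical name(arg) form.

from: joint angles (θ0=90°, θ1=0°)
step 1 (rotate(0, 90)): joint angles (θ0=180°, θ1=0°)
step 2 (rotate(0, 90)): joint angles (θ0=270°, θ1=0°)
minimal: 2 command(s), checked below 2.

rotate(0, 90), rotate(0, 90)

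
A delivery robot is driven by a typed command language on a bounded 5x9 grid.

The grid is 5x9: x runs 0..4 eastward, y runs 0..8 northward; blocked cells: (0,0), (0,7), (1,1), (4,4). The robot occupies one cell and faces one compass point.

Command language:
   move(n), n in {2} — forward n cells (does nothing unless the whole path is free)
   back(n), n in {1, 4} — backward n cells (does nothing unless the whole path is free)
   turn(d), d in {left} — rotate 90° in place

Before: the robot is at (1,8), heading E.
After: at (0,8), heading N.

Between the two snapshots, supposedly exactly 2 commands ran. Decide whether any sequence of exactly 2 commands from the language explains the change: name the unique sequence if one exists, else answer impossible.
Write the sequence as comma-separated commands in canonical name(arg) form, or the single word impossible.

back(1), turn(left)

key: cell and facing (now N) both changed — the 2 commands mix motion and turning
from: at (1,8), heading E
1. back(1) → at (0,8), heading E
2. turn(left) → at (0,8), heading N
no rival 2-sequence matches.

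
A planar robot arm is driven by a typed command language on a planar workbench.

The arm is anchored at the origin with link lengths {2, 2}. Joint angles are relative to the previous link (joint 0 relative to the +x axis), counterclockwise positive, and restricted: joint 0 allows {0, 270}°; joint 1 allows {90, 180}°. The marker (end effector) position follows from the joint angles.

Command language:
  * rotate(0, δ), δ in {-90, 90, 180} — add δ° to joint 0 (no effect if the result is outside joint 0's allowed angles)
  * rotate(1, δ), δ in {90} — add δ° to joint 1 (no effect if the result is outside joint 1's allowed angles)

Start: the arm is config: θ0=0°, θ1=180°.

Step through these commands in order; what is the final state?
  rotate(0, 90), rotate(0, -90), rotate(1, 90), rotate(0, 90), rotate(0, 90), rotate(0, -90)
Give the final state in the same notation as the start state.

config: θ0=270°, θ1=180°

begin: config: θ0=0°, θ1=180°
t=1 rotate(0, 90) ⇒ config: θ0=0°, θ1=180°
t=2 rotate(0, -90) ⇒ config: θ0=270°, θ1=180°
t=3 rotate(1, 90) ⇒ config: θ0=270°, θ1=180°
t=4 rotate(0, 90) ⇒ config: θ0=0°, θ1=180°
t=5 rotate(0, 90) ⇒ config: θ0=0°, θ1=180°
t=6 rotate(0, -90) ⇒ config: θ0=270°, θ1=180°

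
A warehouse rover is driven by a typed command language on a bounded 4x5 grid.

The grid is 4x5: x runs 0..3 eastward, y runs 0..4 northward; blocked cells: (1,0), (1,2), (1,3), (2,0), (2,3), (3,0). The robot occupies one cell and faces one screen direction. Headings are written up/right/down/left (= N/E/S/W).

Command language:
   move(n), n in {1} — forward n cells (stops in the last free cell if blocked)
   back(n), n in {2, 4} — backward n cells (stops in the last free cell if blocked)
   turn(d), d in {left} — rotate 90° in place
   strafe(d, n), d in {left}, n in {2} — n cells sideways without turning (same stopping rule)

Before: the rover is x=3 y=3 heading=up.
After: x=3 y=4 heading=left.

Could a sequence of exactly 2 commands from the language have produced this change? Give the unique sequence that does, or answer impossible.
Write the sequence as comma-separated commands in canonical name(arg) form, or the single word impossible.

move(1), turn(left)

key: cell and facing (now W) both changed — the 2 commands mix motion and turning
initial: x=3 y=3 heading=up
t=1 move(1) ⇒ x=3 y=4 heading=up
t=2 turn(left) ⇒ x=3 y=4 heading=left
all 25 alternatives checked — unique.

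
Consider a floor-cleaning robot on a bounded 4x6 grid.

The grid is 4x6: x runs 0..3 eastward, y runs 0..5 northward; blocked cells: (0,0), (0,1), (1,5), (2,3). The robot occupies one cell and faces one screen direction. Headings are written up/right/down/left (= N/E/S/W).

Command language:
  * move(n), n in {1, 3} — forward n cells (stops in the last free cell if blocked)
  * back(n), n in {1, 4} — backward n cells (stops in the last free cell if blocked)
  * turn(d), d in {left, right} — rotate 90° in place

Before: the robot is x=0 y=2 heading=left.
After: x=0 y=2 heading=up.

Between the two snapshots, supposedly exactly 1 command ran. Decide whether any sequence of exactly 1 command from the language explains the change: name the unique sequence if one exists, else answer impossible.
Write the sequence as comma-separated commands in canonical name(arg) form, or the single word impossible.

key: (0,2) unchanged — the single command moves nothing
initial: x=0 y=2 heading=left
[1] after turn(right): x=0 y=2 heading=up
uniquely the one of 6 1-step routes that fits.

turn(right)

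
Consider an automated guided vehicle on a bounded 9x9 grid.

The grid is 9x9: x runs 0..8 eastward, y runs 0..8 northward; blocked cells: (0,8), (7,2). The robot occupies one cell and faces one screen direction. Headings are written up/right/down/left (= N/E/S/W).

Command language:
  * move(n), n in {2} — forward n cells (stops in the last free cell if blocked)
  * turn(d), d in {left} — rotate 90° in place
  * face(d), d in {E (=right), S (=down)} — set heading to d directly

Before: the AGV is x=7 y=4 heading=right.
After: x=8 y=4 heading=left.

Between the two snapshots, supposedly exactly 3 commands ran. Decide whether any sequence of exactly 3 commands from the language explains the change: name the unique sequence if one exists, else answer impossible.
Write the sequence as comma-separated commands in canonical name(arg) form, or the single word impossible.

key: order matters: swapping move(2) and turn(left) lands elsewhere
from: x=7 y=4 heading=right
[1] after move(2): x=8 y=4 heading=right
[2] after turn(left): x=8 y=4 heading=up
[3] after turn(left): x=8 y=4 heading=left
no rival 3-sequence matches.

move(2), turn(left), turn(left)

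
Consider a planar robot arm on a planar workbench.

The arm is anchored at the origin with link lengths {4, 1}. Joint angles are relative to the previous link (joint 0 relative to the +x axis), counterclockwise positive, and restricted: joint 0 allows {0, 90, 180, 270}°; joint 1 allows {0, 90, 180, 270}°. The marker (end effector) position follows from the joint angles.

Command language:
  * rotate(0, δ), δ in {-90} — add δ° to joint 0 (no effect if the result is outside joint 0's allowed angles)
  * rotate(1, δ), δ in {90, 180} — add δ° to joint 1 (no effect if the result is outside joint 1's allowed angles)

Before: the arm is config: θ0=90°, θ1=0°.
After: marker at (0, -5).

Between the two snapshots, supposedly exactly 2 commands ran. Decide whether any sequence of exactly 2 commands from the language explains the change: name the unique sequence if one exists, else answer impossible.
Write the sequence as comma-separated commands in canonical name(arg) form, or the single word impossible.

rotate(0, -90), rotate(0, -90)

t0: config: θ0=90°, θ1=0°
t=1 rotate(0, -90) ⇒ config: θ0=0°, θ1=0°
t=2 rotate(0, -90) ⇒ config: θ0=270°, θ1=0°
all 9 alternatives checked — unique.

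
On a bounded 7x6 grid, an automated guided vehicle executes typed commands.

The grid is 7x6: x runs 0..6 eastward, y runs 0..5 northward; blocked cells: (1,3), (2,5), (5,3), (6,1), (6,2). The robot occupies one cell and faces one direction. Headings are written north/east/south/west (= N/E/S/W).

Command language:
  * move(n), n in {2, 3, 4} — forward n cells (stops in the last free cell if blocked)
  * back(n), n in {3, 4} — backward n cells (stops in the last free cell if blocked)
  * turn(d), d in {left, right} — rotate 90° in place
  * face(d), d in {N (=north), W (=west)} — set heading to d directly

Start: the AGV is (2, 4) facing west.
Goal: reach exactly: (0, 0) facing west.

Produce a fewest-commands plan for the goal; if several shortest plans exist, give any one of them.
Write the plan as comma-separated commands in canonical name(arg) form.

face(N), back(4), face(W), move(2)

start: (2, 4) facing west
t=1 face(N) ⇒ (2, 4) facing north
t=2 back(4) ⇒ (2, 0) facing north
t=3 face(W) ⇒ (2, 0) facing west
t=4 move(2) ⇒ (0, 0) facing west
shorter routes all fall short; 4 is best.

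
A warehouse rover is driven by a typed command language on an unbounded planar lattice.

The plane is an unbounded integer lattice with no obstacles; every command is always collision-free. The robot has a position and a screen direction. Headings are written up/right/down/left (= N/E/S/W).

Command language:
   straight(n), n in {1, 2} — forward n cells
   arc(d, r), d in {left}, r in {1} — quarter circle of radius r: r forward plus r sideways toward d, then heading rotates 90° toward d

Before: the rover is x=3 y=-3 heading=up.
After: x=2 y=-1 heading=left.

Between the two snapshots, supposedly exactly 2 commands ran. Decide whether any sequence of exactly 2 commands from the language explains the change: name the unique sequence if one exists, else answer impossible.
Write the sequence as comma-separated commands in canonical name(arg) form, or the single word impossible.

key: running arc(left, 1) before straight(1) would end elsewhere — order is forced
start: x=3 y=-3 heading=up
step 1 (straight(1)): x=3 y=-2 heading=up
step 2 (arc(left, 1)): x=2 y=-1 heading=left
uniquely the one of 9 2-step routes that fits.

straight(1), arc(left, 1)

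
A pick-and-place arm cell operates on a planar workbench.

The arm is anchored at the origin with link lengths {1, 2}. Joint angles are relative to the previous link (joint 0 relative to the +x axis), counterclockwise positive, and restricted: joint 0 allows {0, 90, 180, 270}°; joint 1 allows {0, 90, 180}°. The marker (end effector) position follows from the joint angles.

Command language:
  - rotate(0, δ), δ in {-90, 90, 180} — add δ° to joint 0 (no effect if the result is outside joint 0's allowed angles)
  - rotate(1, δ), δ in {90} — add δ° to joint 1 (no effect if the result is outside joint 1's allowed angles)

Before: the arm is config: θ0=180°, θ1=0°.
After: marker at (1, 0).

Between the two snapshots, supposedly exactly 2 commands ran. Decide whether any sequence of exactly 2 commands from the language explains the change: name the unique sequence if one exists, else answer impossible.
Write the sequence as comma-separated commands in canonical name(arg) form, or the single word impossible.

rotate(1, 90), rotate(1, 90)

start: config: θ0=180°, θ1=0°
[1] after rotate(1, 90): config: θ0=180°, θ1=90°
[2] after rotate(1, 90): config: θ0=180°, θ1=180°
no other 2-command option fits: unique.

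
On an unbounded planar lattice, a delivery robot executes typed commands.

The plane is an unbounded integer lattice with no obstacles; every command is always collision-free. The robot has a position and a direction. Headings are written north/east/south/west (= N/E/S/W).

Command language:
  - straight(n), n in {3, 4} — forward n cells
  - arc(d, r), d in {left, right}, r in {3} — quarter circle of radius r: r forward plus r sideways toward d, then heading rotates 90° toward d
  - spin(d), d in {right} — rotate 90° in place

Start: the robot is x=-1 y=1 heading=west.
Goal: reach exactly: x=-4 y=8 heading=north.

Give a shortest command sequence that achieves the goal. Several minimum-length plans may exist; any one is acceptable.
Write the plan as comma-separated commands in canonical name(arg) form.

begin: x=-1 y=1 heading=west
[1] after arc(right, 3): x=-4 y=4 heading=north
[2] after straight(4): x=-4 y=8 heading=north
minimal: 2 command(s), checked below 2.

arc(right, 3), straight(4)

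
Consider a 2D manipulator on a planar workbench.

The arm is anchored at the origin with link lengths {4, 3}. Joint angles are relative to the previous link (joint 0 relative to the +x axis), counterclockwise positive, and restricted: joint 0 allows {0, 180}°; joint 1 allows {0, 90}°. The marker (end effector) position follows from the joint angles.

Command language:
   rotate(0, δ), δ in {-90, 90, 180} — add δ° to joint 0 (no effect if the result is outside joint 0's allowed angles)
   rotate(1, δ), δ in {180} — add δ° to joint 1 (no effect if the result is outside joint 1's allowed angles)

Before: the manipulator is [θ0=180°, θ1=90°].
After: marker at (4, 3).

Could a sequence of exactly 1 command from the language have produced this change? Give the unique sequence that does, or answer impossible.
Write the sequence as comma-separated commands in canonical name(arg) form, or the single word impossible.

begin: [θ0=180°, θ1=90°]
[1] after rotate(0, 180): [θ0=0°, θ1=90°]
no other 1-command option fits: unique.

rotate(0, 180)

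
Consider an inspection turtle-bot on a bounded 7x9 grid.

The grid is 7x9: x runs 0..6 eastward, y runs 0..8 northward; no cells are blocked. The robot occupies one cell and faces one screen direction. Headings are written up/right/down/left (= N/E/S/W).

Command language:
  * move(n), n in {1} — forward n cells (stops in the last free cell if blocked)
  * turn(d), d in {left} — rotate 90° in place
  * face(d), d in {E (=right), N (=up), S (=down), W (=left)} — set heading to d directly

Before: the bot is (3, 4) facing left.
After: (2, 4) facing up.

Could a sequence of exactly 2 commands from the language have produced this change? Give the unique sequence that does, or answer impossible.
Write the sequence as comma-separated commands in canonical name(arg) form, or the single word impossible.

key: cell and facing (now N) both changed — the 2 commands mix motion and turning
start: (3, 4) facing left
[1] after move(1): (2, 4) facing left
[2] after face(N): (2, 4) facing up
no rival 2-sequence matches.

move(1), face(N)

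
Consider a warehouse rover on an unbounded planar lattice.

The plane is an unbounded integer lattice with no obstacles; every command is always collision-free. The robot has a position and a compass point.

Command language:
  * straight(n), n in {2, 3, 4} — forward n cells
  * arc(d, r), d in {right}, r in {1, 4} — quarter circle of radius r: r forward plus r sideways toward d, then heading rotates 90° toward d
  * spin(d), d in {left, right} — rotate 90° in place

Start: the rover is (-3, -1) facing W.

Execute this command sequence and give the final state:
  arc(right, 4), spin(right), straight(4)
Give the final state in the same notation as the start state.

from: (-3, -1) facing W
step 1 (arc(right, 4)): (-7, 3) facing N
step 2 (spin(right)): (-7, 3) facing E
step 3 (straight(4)): (-3, 3) facing E

(-3, 3) facing E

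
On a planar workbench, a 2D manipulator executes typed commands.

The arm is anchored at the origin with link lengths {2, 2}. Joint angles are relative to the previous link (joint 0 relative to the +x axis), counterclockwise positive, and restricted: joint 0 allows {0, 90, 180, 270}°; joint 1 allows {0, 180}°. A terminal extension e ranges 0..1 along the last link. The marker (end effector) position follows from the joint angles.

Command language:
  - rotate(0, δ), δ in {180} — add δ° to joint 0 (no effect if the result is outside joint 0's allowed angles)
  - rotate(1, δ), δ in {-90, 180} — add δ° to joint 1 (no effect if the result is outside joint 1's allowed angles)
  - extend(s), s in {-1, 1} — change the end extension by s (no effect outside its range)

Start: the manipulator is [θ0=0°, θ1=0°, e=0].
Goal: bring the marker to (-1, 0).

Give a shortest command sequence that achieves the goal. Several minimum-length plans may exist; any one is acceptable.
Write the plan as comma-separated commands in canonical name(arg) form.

begin: [θ0=0°, θ1=0°, e=0]
[1] after rotate(1, 180): [θ0=0°, θ1=180°, e=0]
[2] after extend(1): [θ0=0°, θ1=180°, e=1]
nothing shorter than 2 reaches the goal.

rotate(1, 180), extend(1)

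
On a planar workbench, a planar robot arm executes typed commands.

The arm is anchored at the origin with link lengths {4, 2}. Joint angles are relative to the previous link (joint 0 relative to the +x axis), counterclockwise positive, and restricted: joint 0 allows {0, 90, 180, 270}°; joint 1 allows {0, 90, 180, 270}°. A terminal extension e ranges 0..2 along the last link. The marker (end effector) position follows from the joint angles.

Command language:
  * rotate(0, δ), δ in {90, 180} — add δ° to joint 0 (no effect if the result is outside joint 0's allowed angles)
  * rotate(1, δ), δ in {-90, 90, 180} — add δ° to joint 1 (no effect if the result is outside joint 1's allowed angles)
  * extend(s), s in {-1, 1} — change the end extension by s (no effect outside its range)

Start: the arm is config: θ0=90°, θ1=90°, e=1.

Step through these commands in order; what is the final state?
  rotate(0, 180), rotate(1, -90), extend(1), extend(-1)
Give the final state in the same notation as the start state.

config: θ0=270°, θ1=0°, e=1

from: config: θ0=90°, θ1=90°, e=1
step 1 (rotate(0, 180)): config: θ0=270°, θ1=90°, e=1
step 2 (rotate(1, -90)): config: θ0=270°, θ1=0°, e=1
step 3 (extend(1)): config: θ0=270°, θ1=0°, e=2
step 4 (extend(-1)): config: θ0=270°, θ1=0°, e=1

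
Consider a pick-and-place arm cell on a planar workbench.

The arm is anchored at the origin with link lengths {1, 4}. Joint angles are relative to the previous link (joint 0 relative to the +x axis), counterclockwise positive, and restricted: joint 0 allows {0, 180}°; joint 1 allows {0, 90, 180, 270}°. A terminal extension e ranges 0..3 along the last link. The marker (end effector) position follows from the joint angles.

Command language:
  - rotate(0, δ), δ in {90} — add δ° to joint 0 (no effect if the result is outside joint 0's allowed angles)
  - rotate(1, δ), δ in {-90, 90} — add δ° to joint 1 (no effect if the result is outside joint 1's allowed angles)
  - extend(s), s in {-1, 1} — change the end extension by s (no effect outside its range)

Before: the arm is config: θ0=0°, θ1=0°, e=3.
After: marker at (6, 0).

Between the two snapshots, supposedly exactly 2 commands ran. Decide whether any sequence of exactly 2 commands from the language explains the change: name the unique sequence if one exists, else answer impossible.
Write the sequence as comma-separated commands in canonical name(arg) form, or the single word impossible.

t0: config: θ0=0°, θ1=0°, e=3
1. extend(-1) → config: θ0=0°, θ1=0°, e=2
2. extend(-1) → config: θ0=0°, θ1=0°, e=1
no other 2-command option fits: unique.

extend(-1), extend(-1)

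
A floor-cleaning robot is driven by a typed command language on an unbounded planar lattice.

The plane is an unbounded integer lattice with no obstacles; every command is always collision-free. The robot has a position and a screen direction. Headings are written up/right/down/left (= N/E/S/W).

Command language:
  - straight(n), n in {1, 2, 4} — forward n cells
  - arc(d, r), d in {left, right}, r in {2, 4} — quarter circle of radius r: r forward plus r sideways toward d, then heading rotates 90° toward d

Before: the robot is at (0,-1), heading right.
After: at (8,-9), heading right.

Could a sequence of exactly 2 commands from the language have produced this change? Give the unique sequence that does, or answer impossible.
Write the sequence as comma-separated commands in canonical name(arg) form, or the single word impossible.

key: still facing E at the end — net rotation zero over 2 steps
initial: at (0,-1), heading right
1. arc(right, 4) → at (4,-5), heading down
2. arc(left, 4) → at (8,-9), heading right
no rival 2-sequence matches.

arc(right, 4), arc(left, 4)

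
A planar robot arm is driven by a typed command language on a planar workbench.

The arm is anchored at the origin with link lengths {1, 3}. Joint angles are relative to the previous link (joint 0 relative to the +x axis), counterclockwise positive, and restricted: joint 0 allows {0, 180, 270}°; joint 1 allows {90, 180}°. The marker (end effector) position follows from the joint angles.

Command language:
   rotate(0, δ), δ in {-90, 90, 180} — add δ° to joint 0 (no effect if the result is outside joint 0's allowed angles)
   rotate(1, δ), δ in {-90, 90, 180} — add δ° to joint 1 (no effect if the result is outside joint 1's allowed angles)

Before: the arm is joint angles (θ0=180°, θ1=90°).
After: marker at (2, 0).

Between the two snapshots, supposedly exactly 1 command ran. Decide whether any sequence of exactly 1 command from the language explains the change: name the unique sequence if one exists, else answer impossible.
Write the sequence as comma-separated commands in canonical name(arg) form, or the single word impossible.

from: joint angles (θ0=180°, θ1=90°)
[1] after rotate(1, 90): joint angles (θ0=180°, θ1=180°)
no rival 1-sequence matches.

rotate(1, 90)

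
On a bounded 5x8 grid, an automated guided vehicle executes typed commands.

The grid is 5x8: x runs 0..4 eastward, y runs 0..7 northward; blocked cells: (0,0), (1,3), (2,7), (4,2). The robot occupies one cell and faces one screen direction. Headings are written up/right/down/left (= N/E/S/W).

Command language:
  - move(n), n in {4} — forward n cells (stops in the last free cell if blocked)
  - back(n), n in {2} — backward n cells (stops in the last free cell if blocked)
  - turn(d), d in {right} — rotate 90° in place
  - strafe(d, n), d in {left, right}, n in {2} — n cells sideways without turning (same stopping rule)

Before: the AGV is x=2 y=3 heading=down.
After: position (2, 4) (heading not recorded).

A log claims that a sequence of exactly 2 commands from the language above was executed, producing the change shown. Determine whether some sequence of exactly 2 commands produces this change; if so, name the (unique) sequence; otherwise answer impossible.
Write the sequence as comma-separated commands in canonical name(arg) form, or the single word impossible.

impossible

all 25 sequences checked — none match.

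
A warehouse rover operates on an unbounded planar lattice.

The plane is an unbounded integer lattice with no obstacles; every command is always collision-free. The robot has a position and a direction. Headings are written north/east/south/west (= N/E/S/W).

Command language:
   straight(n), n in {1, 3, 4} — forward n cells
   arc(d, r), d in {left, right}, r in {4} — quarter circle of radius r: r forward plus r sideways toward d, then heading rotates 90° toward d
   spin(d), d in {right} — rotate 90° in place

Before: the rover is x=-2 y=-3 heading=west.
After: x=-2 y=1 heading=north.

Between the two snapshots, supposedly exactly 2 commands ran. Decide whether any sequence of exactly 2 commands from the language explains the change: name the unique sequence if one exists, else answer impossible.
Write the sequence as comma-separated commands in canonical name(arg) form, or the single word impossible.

spin(right), straight(4)

key: order matters: swapping spin(right) and straight(4) lands elsewhere
t0: x=-2 y=-3 heading=west
[1] after spin(right): x=-2 y=-3 heading=north
[2] after straight(4): x=-2 y=1 heading=north
no rival 2-sequence matches.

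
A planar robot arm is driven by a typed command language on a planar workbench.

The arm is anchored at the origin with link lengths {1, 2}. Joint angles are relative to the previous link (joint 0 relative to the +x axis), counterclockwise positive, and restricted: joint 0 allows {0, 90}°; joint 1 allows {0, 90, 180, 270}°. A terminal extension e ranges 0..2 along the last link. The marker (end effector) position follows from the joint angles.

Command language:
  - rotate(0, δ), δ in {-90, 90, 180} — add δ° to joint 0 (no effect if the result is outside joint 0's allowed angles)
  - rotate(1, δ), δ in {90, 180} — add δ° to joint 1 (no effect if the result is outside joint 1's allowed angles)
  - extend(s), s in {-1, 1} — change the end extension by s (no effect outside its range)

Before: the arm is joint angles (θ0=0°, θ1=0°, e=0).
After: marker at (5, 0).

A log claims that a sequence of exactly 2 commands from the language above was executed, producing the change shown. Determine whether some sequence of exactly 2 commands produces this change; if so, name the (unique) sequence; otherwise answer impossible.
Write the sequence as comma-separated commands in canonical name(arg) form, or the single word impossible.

extend(1), extend(1)

begin: joint angles (θ0=0°, θ1=0°, e=0)
[1] after extend(1): joint angles (θ0=0°, θ1=0°, e=1)
[2] after extend(1): joint angles (θ0=0°, θ1=0°, e=2)
all 49 alternatives checked — unique.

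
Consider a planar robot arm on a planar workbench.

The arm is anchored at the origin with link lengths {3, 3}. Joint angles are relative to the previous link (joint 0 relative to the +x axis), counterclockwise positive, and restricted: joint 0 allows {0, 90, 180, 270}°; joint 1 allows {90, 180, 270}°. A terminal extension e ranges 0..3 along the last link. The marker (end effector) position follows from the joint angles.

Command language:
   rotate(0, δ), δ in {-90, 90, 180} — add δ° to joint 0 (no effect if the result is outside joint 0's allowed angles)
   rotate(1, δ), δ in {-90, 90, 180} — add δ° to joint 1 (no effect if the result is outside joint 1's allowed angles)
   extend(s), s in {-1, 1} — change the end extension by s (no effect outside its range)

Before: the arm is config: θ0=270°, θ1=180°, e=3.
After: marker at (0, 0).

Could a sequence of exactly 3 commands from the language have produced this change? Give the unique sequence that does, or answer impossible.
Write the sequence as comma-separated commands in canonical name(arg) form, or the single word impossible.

extend(-1), extend(-1), extend(-1)

begin: config: θ0=270°, θ1=180°, e=3
[1] after extend(-1): config: θ0=270°, θ1=180°, e=2
[2] after extend(-1): config: θ0=270°, θ1=180°, e=1
[3] after extend(-1): config: θ0=270°, θ1=180°, e=0
all 512 alternatives checked — unique.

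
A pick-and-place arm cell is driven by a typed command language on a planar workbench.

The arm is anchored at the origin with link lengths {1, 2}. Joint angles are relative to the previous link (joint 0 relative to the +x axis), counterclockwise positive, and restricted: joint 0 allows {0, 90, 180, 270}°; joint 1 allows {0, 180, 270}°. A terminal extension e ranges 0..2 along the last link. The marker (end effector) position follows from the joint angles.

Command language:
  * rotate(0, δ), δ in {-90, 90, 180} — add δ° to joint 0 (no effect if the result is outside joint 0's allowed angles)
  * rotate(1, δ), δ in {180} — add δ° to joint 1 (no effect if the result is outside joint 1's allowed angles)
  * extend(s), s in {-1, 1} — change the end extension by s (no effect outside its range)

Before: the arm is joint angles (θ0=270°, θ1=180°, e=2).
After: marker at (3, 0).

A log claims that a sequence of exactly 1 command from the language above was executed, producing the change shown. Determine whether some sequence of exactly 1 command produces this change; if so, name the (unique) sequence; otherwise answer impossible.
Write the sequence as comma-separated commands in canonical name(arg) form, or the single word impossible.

t0: joint angles (θ0=270°, θ1=180°, e=2)
[1] after rotate(0, -90): joint angles (θ0=180°, θ1=180°, e=2)
uniquely the one of 6 1-step routes that fits.

rotate(0, -90)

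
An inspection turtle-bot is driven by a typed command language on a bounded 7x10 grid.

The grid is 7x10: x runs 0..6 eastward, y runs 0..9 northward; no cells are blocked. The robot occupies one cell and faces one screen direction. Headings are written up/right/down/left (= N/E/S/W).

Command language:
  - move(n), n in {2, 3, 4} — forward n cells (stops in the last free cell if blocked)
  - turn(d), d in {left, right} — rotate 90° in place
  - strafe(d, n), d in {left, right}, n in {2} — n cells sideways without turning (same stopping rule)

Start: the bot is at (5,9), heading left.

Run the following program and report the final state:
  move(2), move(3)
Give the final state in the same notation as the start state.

at (0,9), heading left

t0: at (5,9), heading left
t=1 move(2) ⇒ at (3,9), heading left
t=2 move(3) ⇒ at (0,9), heading left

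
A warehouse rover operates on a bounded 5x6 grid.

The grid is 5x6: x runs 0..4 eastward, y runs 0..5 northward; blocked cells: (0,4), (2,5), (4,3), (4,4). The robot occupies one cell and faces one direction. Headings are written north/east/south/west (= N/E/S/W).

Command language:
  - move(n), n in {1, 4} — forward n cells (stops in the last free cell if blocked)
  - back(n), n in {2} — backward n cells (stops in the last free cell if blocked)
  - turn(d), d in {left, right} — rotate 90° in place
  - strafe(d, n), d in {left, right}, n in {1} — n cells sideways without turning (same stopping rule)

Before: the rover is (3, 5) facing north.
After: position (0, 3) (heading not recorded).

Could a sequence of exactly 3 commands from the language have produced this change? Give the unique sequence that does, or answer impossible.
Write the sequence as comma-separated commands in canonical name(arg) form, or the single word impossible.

back(2), turn(left), move(4)

key: running move(4) before back(2) would end elsewhere — order is forced
t0: (3, 5) facing north
t=1 back(2) ⇒ (3, 3) facing north
t=2 turn(left) ⇒ (3, 3) facing west
t=3 move(4) ⇒ (0, 3) facing west
no other 3-command option fits: unique.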